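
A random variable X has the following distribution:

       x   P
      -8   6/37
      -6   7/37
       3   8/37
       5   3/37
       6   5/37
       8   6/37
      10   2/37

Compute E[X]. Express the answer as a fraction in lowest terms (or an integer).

E[X] = (6/37)·(-8) + (7/37)·(-6) + (8/37)·3 + (3/37)·5 + (5/37)·6 + (6/37)·8 + (2/37)·10
     = 47/37

47/37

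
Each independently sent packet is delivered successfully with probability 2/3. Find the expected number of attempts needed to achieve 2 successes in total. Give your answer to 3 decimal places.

By linearity (sum of 2 independent geometric waits), E[trials] = 2/p = 2/(2/3) = 3.
≈ 3.000

3.000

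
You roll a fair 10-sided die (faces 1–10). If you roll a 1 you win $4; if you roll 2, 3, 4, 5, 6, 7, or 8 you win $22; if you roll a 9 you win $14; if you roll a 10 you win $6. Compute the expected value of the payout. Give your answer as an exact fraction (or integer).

E[payout] = (1/10)·4 + (1/10)·6 + (1/10)·14 + (7/10)·22 = 89/5

89/5 dollars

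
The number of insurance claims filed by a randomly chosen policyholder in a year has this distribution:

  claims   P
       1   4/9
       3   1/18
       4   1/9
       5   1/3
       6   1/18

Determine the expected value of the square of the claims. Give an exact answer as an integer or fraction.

E[X²] = (4/9)·1 + (1/18)·9 + (1/9)·16 + (1/3)·25 + (1/18)·36
     = 235/18

235/18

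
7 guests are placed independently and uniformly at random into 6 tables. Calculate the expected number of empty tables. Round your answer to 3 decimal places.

1.674

Let Xⱼ=1 if table j is empty. P(Xⱼ=1) = ((6-1)/6)^7 = 78125/279936.
By linearity, E[#empty] = 6·78125/279936 = 78125/46656.
≈ 1.674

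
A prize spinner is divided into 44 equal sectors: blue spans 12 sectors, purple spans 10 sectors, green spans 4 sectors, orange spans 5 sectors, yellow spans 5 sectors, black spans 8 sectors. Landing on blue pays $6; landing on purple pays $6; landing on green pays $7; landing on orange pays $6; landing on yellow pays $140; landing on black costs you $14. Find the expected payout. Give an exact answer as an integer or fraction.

E[payout] = (12/44)·6 + (10/44)·6 + (4/44)·7 + (5/44)·6 + (5/44)·140 + (8/44)·(-14) = 389/22

389/22 dollars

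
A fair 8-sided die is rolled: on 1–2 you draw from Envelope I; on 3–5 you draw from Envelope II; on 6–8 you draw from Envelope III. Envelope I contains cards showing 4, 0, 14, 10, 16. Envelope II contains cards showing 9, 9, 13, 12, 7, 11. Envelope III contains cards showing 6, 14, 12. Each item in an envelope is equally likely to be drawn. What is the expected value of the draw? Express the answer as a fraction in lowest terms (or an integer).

E[X | Envelope I] = (4 + 0 + 14 + 10 + 16)/5 = 44/5
E[X | Envelope II] = (9 + 9 + 13 + 12 + 7 + 11)/6 = 61/6
E[X | Envelope III] = (6 + 14 + 12)/3 = 32/3
E[X] = (1/4)·44/5 + (3/8)·61/6 + (3/8)·32/3 = 801/80

801/80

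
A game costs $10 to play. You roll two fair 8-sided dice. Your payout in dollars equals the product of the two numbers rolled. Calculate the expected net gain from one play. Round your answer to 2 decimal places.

$10.25

Distribution of the product of the two numbers rolled: 1 w.p. 1/64, 2 w.p. 1/32, 3 w.p. 1/32, 4 w.p. 3/64, 5 w.p. 1/32, 6 w.p. 1/16, …
E[payout] = (1/64)·1 + (1/32)·2 + (1/32)·3 + (3/64)·4 + (1/32)·5 + (1/16)·6 + (1/32)·7 + (1/16)·8 + (1/64)·9 + (1/32)·10 + (1/16)·12 + (1/32)·14 + (1/32)·15 + (3/64)·16 + (1/32)·18 + (1/32)·20 + (1/32)·21 + (1/16)·24 + (1/64)·25 + (1/32)·28 + (1/32)·30 + (1/32)·32 + (1/32)·35 + (1/64)·36 + (1/32)·40 + (1/32)·42 + (1/32)·48 + (1/64)·49 + (1/32)·56 + (1/64)·64 = 81/4
Expected profit = 81/4 − 10 = 41/4 ≈ $10.25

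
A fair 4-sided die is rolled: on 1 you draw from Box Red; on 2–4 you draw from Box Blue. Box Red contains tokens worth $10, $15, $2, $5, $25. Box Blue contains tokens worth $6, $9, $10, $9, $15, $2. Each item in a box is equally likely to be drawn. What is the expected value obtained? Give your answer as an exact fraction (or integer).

E[X | Box Red] = (10 + 15 + 2 + 5 + 25)/5 = 57/5
E[X | Box Blue] = (6 + 9 + 10 + 9 + 15 + 2)/6 = 17/2
E[X] = (1/4)·57/5 + (3/4)·17/2 = 369/40

369/40 dollars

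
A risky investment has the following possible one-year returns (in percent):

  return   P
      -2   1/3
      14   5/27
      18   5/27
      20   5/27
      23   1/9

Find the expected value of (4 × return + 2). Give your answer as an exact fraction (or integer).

E[4x+2] = (1/3)·(-6) + (5/27)·58 + (5/27)·74 + (5/27)·82 + (1/9)·94
     = 1298/27

1298/27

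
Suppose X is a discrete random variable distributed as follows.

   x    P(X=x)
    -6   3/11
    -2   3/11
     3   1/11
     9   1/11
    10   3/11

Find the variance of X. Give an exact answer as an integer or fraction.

5286/121

E[X] = (3/11)·(-6) + (3/11)·(-2) + (1/11)·3 + (1/11)·9 + (3/11)·10 = 18/11
E[X²] = (3/11)·36 + (3/11)·4 + (1/11)·9 + (1/11)·81 + (3/11)·100 = 510/11
Var(X) = 510/11 − (18/11)² = 5286/121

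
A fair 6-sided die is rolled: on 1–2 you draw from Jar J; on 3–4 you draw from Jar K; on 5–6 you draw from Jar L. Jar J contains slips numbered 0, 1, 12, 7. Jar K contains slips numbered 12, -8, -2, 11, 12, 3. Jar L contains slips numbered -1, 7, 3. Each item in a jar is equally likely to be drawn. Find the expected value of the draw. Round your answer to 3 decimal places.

E[X | Jar J] = (0 + 1 + 12 + 7)/4 = 5
E[X | Jar K] = (12 − 8 − 2 + 11 + 12 + 3)/6 = 14/3
E[X | Jar L] = (-1 + 7 + 3)/3 = 3
E[X] = (1/3)·5 + (1/3)·14/3 + (1/3)·3 = 38/9 ≈ 4.222

4.222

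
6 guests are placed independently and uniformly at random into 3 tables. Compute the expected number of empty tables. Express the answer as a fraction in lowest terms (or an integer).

64/243

Let Xⱼ=1 if table j is empty. P(Xⱼ=1) = ((3-1)/3)^6 = 64/729.
By linearity, E[#empty] = 3·64/729 = 64/243.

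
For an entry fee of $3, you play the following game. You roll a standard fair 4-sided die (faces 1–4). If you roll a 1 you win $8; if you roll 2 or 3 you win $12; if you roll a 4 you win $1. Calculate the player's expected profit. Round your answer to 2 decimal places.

$5.25

E[payout] = (1/4)·1 + (1/4)·8 + (1/2)·12 = 33/4
Expected profit = 33/4 − 3 = 21/4 ≈ $5.25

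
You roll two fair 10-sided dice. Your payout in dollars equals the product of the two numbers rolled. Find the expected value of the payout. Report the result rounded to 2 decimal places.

Distribution of the product of the two numbers rolled: 1 w.p. 1/100, 2 w.p. 1/50, 3 w.p. 1/50, 4 w.p. 3/100, 5 w.p. 1/50, 6 w.p. 1/25, …
E[payout] = (1/100)·1 + (1/50)·2 + (1/50)·3 + (3/100)·4 + (1/50)·5 + (1/25)·6 + (1/50)·7 + (1/25)·8 + (3/100)·9 + (1/25)·10 + (1/25)·12 + (1/50)·14 + (1/50)·15 + (3/100)·16 + (1/25)·18 + (1/25)·20 + (1/50)·21 + (1/25)·24 + (1/100)·25 + (1/50)·27 + (1/50)·28 + (1/25)·30 + (1/50)·32 + (1/50)·35 + (3/100)·36 + (1/25)·40 + (1/50)·42 + (1/50)·45 + (1/50)·48 + (1/100)·49 + (1/50)·50 + (1/50)·54 + (1/50)·56 + (1/50)·60 + (1/50)·63 + (1/100)·64 + (1/50)·70 + (1/50)·72 + (1/50)·80 + (1/100)·81 + (1/50)·90 + (1/100)·100 = 121/4
≈ $30.25

$30.25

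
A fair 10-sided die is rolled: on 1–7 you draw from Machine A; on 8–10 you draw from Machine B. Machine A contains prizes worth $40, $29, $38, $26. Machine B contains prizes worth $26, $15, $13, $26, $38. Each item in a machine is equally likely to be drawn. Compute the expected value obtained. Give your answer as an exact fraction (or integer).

6071/200 dollars

E[X | Machine A] = (40 + 29 + 38 + 26)/4 = 133/4
E[X | Machine B] = (26 + 15 + 13 + 26 + 38)/5 = 118/5
E[X] = (7/10)·133/4 + (3/10)·118/5 = 6071/200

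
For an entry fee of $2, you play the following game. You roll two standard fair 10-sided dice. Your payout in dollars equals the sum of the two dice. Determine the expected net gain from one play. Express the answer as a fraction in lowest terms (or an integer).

$9

Distribution of the sum of the two dice: 2 w.p. 1/100, 3 w.p. 1/50, 4 w.p. 3/100, 5 w.p. 1/25, 6 w.p. 1/20, 7 w.p. 3/50, …
E[payout] = (1/100)·2 + (1/50)·3 + (3/100)·4 + (1/25)·5 + (1/20)·6 + (3/50)·7 + (7/100)·8 + (2/25)·9 + (9/100)·10 + (1/10)·11 + (9/100)·12 + (2/25)·13 + (7/100)·14 + (3/50)·15 + (1/20)·16 + (1/25)·17 + (3/100)·18 + (1/50)·19 + (1/100)·20 = 11
Expected profit = 11 − 2 = 9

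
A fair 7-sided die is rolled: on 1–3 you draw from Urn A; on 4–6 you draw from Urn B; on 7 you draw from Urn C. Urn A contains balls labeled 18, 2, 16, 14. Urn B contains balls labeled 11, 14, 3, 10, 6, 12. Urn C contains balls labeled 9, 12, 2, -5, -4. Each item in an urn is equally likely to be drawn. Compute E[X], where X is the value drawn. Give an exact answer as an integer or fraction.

683/70

E[X | Urn A] = (18 + 2 + 16 + 14)/4 = 25/2
E[X | Urn B] = (11 + 14 + 3 + 10 + 6 + 12)/6 = 28/3
E[X | Urn C] = (9 + 12 + 2 − 5 − 4)/5 = 14/5
E[X] = (3/7)·25/2 + (3/7)·28/3 + (1/7)·14/5 = 683/70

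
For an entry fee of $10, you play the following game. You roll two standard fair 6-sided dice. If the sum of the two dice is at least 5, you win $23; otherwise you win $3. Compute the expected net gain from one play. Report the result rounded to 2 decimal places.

E[payout] = (1/6)·3 + (5/6)·23 = 59/3
Expected profit = 59/3 − 10 = 29/3 ≈ $9.67

$9.67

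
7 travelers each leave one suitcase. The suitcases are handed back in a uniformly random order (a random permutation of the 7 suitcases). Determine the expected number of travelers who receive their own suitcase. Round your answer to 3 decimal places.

1.000

Let Xᵢ = 1 if person i gets their own suitcase. For each i, P(Xᵢ=1) = 1/7.
By linearity of expectation, E[X₁+…+X_7] = 7·(1/7) = 1.
≈ 1.000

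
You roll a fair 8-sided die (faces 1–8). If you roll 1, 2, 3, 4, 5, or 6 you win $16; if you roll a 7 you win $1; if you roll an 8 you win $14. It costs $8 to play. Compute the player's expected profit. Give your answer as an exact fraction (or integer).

E[payout] = (1/8)·1 + (1/8)·14 + (3/4)·16 = 111/8
Expected profit = 111/8 − 8 = 47/8

47/8 dollars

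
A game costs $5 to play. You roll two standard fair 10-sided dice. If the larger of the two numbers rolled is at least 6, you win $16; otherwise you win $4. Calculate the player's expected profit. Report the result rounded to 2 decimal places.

$8.00

E[payout] = (1/4)·4 + (3/4)·16 = 13
Expected profit = 13 − 5 = 8 ≈ $8.00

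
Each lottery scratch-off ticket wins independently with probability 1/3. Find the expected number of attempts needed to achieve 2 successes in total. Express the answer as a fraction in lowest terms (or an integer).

6

By linearity (sum of 2 independent geometric waits), E[trials] = 2/p = 2/(1/3) = 6.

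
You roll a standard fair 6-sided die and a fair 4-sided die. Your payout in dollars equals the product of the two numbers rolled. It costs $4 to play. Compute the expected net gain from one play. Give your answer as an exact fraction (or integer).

19/4 dollars

Distribution of the product of the two numbers rolled: 1 w.p. 1/24, 2 w.p. 1/12, 3 w.p. 1/12, 4 w.p. 1/8, 5 w.p. 1/24, 6 w.p. 1/8, …
E[payout] = (1/24)·1 + (1/12)·2 + (1/12)·3 + (1/8)·4 + (1/24)·5 + (1/8)·6 + (1/12)·8 + (1/24)·9 + (1/24)·10 + (1/8)·12 + (1/24)·15 + (1/24)·16 + (1/24)·18 + (1/24)·20 + (1/24)·24 = 35/4
Expected profit = 35/4 − 4 = 19/4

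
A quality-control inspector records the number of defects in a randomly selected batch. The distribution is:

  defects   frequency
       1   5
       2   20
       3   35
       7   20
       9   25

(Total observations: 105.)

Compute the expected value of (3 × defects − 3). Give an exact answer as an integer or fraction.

Total = 105, so P(defects=1) = 5/105, etc.
E[3x-3] = (1/21)·0 + (4/21)·3 + (1/3)·6 + (4/21)·18 + (5/21)·24
     = 82/7

82/7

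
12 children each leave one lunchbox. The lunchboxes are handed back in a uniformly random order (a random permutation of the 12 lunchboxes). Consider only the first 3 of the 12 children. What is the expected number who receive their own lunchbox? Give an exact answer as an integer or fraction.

1/4

Let Xᵢ = 1 if person i gets their own lunchbox. For each i, P(Xᵢ=1) = 1/12.
By linearity of expectation, E[X₁+…+X_3] = 3·(1/12) = 1/4.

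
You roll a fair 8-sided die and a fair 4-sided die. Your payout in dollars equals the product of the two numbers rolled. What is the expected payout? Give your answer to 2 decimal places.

$11.25

Distribution of the product of the two numbers rolled: 1 w.p. 1/32, 2 w.p. 1/16, 3 w.p. 1/16, 4 w.p. 3/32, 5 w.p. 1/32, 6 w.p. 3/32, …
E[payout] = (1/32)·1 + (1/16)·2 + (1/16)·3 + (3/32)·4 + (1/32)·5 + (3/32)·6 + (1/32)·7 + (3/32)·8 + (1/32)·9 + (1/32)·10 + (3/32)·12 + (1/32)·14 + (1/32)·15 + (1/16)·16 + (1/32)·18 + (1/32)·20 + (1/32)·21 + (1/16)·24 + (1/32)·28 + (1/32)·32 = 45/4
≈ $11.25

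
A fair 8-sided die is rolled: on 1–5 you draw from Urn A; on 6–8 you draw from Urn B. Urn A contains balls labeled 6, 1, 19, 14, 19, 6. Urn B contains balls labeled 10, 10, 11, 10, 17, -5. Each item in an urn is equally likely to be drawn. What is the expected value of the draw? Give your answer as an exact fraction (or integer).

121/12

E[X | Urn A] = (6 + 1 + 19 + 14 + 19 + 6)/6 = 65/6
E[X | Urn B] = (10 + 10 + 11 + 10 + 17 − 5)/6 = 53/6
E[X] = (5/8)·65/6 + (3/8)·53/6 = 121/12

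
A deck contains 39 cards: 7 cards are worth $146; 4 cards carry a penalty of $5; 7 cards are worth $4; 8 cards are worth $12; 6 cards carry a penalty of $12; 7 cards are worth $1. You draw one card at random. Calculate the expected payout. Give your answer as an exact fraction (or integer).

1061/39 dollars

E[payout] = (7/39)·146 + (4/39)·(-5) + (7/39)·4 + (8/39)·12 + (6/39)·(-12) + (7/39)·1 = 1061/39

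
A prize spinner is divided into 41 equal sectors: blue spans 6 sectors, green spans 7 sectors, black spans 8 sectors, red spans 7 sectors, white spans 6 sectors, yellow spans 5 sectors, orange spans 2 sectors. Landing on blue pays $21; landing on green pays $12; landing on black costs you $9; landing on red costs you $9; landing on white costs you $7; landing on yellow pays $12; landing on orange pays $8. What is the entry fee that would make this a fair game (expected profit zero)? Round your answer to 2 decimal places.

E[payout] = (6/41)·21 + (7/41)·12 + (8/41)·(-9) + (7/41)·(-9) + (6/41)·(-7) + (5/41)·12 + (2/41)·8 = 109/41
Fair fee = E[payout] = 109/41 ≈ $2.66

$2.66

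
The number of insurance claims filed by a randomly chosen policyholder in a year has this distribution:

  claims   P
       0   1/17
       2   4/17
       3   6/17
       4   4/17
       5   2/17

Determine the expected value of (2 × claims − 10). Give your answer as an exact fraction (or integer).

-66/17

E[2x-10] = (1/17)·(-10) + (4/17)·(-6) + (6/17)·(-4) + (4/17)·(-2) + (2/17)·0
     = -66/17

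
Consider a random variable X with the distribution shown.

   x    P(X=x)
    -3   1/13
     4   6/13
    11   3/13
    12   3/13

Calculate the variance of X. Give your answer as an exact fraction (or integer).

E[X] = (1/13)·(-3) + (6/13)·4 + (3/13)·11 + (3/13)·12 = 90/13
E[X²] = (1/13)·9 + (6/13)·16 + (3/13)·121 + (3/13)·144 = 900/13
Var(X) = 900/13 − (90/13)² = 3600/169

3600/169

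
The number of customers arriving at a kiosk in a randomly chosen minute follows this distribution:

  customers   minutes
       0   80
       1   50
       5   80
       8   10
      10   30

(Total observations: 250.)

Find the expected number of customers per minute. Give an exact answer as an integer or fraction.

Total = 250, so P(customers=0) = 80/250, etc.
E[X] = (8/25)·0 + (1/5)·1 + (8/25)·5 + (1/25)·8 + (3/25)·10
     = 83/25

83/25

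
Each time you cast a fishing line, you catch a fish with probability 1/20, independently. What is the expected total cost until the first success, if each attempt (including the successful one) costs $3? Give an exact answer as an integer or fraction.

$60

E[#attempts] = 1/p = 20; E[cost] = 3·20 = 60.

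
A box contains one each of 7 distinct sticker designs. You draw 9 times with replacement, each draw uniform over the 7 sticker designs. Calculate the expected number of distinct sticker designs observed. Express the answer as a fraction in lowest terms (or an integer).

Let Xⱼ=1 if type j appears at least once. P(Xⱼ=1) = 1 − ((7−1)/7)^9 = 30275911/40353607.
E[#distinct] = 7·30275911/40353607 = 30275911/5764801.

30275911/5764801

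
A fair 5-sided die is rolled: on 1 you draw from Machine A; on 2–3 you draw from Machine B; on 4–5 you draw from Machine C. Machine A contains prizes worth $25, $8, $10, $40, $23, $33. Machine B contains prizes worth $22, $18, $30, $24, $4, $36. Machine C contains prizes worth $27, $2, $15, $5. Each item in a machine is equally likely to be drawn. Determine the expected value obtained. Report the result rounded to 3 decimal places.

E[X | Machine A] = (25 + 8 + 10 + 40 + 23 + 33)/6 = 139/6
E[X | Machine B] = (22 + 18 + 30 + 24 + 4 + 36)/6 = 67/3
E[X | Machine C] = (27 + 2 + 15 + 5)/4 = 49/4
E[X] = (1/5)·139/6 + (2/5)·67/3 + (2/5)·49/4 = 277/15 ≈ 18.467

$18.467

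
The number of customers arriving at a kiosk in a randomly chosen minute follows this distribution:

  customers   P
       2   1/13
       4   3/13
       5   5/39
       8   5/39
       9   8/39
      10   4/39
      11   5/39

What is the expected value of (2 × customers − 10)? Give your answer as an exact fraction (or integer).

E[2x-10] = (1/13)·(-6) + (3/13)·(-2) + (5/39)·0 + (5/39)·6 + (8/39)·8 + (4/39)·10 + (5/39)·12
     = 158/39

158/39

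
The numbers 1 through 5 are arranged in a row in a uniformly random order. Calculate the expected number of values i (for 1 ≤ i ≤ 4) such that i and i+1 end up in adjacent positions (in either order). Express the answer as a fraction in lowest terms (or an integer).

For each i ∈ {1,…,4}, let Xᵢ = 1 if i and i+1 are adjacent. P(Xᵢ=1) = 2·(5−1)!/5! = 2/5.
By linearity, E[ΣXᵢ] = (4)·(2/5) = 8/5.

8/5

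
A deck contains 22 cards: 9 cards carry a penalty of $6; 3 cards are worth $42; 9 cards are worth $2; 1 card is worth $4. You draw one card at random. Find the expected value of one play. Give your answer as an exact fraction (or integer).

E[payout] = (9/22)·(-6) + (3/22)·42 + (9/22)·2 + (1/22)·4 = 47/11

47/11 dollars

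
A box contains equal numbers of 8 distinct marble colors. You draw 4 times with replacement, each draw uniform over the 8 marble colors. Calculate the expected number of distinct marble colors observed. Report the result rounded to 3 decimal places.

3.311

Let Xⱼ=1 if type j appears at least once. P(Xⱼ=1) = 1 − ((8−1)/8)^4 = 1695/4096.
E[#distinct] = 8·1695/4096 = 1695/512.
≈ 3.311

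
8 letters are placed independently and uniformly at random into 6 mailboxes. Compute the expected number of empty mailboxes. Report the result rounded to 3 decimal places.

Let Xⱼ=1 if mailbox j is empty. P(Xⱼ=1) = ((6-1)/6)^8 = 390625/1679616.
By linearity, E[#empty] = 6·390625/1679616 = 390625/279936.
≈ 1.395

1.395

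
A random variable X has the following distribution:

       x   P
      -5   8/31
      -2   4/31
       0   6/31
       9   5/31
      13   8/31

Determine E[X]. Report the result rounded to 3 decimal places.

E[X] = (8/31)·(-5) + (4/31)·(-2) + (6/31)·0 + (5/31)·9 + (8/31)·13
     = 101/31 ≈ 3.258

3.258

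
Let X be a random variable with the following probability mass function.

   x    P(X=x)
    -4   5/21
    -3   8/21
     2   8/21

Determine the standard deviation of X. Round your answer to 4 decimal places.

2.6427

E[X] = -4/3, E[X²] = 184/21
Var(X) = E[X²] − (E[X])² = 184/21 − 16/9 = 440/63
SD(X) = √(440/63) ≈ 2.6427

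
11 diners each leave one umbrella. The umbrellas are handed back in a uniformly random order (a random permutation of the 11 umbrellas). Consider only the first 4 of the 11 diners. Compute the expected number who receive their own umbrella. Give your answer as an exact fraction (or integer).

4/11

Let Xᵢ = 1 if person i gets their own umbrella. For each i, P(Xᵢ=1) = 1/11.
By linearity of expectation, E[X₁+…+X_4] = 4·(1/11) = 4/11.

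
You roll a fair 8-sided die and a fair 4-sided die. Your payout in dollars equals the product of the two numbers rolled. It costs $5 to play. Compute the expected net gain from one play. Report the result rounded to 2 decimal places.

Distribution of the product of the two numbers rolled: 1 w.p. 1/32, 2 w.p. 1/16, 3 w.p. 1/16, 4 w.p. 3/32, 5 w.p. 1/32, 6 w.p. 3/32, …
E[payout] = (1/32)·1 + (1/16)·2 + (1/16)·3 + (3/32)·4 + (1/32)·5 + (3/32)·6 + (1/32)·7 + (3/32)·8 + (1/32)·9 + (1/32)·10 + (3/32)·12 + (1/32)·14 + (1/32)·15 + (1/16)·16 + (1/32)·18 + (1/32)·20 + (1/32)·21 + (1/16)·24 + (1/32)·28 + (1/32)·32 = 45/4
Expected profit = 45/4 − 5 = 25/4 ≈ $6.25

$6.25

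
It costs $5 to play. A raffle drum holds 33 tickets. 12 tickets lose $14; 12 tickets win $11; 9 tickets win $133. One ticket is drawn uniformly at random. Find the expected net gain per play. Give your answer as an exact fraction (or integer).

332/11 dollars

E[payout] = (12/33)·(-14) + (12/33)·11 + (9/33)·133 = 387/11
Expected profit = 387/11 − 5 = 332/11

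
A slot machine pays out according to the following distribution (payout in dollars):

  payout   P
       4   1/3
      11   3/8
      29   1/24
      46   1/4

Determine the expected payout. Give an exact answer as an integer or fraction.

E[X] = (1/3)·4 + (3/8)·11 + (1/24)·29 + (1/4)·46
     = 109/6

109/6 dollars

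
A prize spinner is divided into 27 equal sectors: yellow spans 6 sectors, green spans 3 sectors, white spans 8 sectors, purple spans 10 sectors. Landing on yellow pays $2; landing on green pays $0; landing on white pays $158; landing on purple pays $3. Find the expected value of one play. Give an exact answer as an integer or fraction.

E[payout] = (6/27)·2 + (3/27)·0 + (8/27)·158 + (10/27)·3 = 1306/27

1306/27 dollars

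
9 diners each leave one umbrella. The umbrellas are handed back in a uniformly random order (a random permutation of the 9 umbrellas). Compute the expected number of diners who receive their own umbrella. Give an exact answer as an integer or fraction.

1

Let Xᵢ = 1 if person i gets their own umbrella. For each i, P(Xᵢ=1) = 1/9.
By linearity of expectation, E[X₁+…+X_9] = 9·(1/9) = 1.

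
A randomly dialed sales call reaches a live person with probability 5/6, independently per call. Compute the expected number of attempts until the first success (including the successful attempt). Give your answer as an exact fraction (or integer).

For a geometric distribution, E[trials] = 1/p = 1/(5/6) = 6/5.

6/5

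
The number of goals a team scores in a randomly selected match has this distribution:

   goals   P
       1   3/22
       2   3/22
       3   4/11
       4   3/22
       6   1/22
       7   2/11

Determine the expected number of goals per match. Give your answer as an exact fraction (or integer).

79/22

E[X] = (3/22)·1 + (3/22)·2 + (4/11)·3 + (3/22)·4 + (1/22)·6 + (2/11)·7
     = 79/22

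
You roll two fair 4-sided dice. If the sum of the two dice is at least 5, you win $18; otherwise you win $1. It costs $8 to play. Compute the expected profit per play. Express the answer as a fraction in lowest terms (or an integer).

29/8 dollars

E[payout] = (3/8)·1 + (5/8)·18 = 93/8
Expected profit = 93/8 − 8 = 29/8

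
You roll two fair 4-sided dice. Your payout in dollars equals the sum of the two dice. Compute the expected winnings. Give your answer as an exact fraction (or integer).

Distribution of the sum of the two dice: 2 w.p. 1/16, 3 w.p. 1/8, 4 w.p. 3/16, 5 w.p. 1/4, 6 w.p. 3/16, 7 w.p. 1/8, …
E[payout] = (1/16)·2 + (1/8)·3 + (3/16)·4 + (1/4)·5 + (3/16)·6 + (1/8)·7 + (1/16)·8 = 5

$5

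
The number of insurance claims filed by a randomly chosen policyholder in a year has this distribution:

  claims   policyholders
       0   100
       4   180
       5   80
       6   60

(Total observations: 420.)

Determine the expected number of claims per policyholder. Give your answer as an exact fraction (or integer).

74/21

Total = 420, so P(claims=0) = 100/420, etc.
E[X] = (5/21)·0 + (3/7)·4 + (4/21)·5 + (1/7)·6
     = 74/21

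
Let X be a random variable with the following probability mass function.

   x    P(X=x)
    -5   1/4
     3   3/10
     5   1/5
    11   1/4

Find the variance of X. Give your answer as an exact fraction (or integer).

816/25

E[X] = (1/4)·(-5) + (3/10)·3 + (1/5)·5 + (1/4)·11 = 17/5
E[X²] = (1/4)·25 + (3/10)·9 + (1/5)·25 + (1/4)·121 = 221/5
Var(X) = 221/5 − (17/5)² = 816/25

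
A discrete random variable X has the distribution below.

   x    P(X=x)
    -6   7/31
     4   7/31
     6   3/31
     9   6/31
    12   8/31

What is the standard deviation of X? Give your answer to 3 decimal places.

6.587

E[X] = 154/31, E[X²] = 2110/31
Var(X) = E[X²] − (E[X])² = 2110/31 − 23716/961 = 41694/961
SD(X) = √(41694/961) ≈ 6.587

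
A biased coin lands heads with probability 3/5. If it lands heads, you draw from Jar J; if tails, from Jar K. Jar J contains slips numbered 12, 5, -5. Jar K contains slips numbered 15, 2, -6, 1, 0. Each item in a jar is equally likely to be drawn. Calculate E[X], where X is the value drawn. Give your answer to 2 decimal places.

3.36

E[X | Jar J] = (12 + 5 − 5)/3 = 4
E[X | Jar K] = (15 + 2 − 6 + 1 + 0)/5 = 12/5
E[X] = (3/5)·4 + (2/5)·12/5 = 84/25 ≈ 3.36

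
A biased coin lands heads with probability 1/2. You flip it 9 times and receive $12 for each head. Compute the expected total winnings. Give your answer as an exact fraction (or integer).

E[#heads] = 9·1/2 = 9/2 (linearity over flips).
E[winnings] = 12·9/2 = 54.

$54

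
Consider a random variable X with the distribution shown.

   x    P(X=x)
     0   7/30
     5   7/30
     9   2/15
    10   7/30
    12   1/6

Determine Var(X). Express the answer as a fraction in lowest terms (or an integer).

5723/300

E[X] = (7/30)·0 + (7/30)·5 + (2/15)·9 + (7/30)·10 + (1/6)·12 = 67/10
E[X²] = (7/30)·0 + (7/30)·25 + (2/15)·81 + (7/30)·100 + (1/6)·144 = 1919/30
Var(X) = 1919/30 − (67/10)² = 5723/300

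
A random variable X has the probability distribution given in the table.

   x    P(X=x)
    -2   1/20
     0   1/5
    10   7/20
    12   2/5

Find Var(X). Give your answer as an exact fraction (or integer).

639/25

E[X] = (1/20)·(-2) + (1/5)·0 + (7/20)·10 + (2/5)·12 = 41/5
E[X²] = (1/20)·4 + (1/5)·0 + (7/20)·100 + (2/5)·144 = 464/5
Var(X) = 464/5 − (41/5)² = 639/25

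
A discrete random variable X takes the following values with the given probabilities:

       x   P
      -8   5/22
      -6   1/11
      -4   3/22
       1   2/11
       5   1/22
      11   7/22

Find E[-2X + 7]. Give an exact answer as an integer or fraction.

E[-2x+7] = (5/22)·23 + (1/11)·19 + (3/22)·15 + (2/11)·5 + (1/22)·(-3) + (7/22)·(-15)
     = 5

5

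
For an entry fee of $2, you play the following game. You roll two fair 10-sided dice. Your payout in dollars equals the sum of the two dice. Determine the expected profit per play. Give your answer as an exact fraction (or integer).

$9

Distribution of the sum of the two dice: 2 w.p. 1/100, 3 w.p. 1/50, 4 w.p. 3/100, 5 w.p. 1/25, 6 w.p. 1/20, 7 w.p. 3/50, …
E[payout] = (1/100)·2 + (1/50)·3 + (3/100)·4 + (1/25)·5 + (1/20)·6 + (3/50)·7 + (7/100)·8 + (2/25)·9 + (9/100)·10 + (1/10)·11 + (9/100)·12 + (2/25)·13 + (7/100)·14 + (3/50)·15 + (1/20)·16 + (1/25)·17 + (3/100)·18 + (1/50)·19 + (1/100)·20 = 11
Expected profit = 11 − 2 = 9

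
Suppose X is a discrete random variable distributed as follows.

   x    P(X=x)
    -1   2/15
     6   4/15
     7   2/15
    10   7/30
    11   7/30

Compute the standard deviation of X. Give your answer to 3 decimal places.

3.814

E[X] = 73/10, E[X²] = 407/6
Var(X) = E[X²] − (E[X])² = 407/6 − 5329/100 = 4363/300
SD(X) = √(4363/300) ≈ 3.814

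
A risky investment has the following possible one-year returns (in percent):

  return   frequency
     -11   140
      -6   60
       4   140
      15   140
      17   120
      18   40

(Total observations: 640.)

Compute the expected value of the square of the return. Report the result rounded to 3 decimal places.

Total = 640, so P(return=-11) = 140/640, etc.
E[X²] = (7/32)·121 + (3/32)·36 + (7/32)·16 + (7/32)·225 + (3/16)·289 + (1/16)·324
     = 157 ≈ 157.000

157.000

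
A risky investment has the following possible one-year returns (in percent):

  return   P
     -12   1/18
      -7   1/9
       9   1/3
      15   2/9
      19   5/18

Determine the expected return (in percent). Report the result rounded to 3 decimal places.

10.167

E[X] = (1/18)·(-12) + (1/9)·(-7) + (1/3)·9 + (2/9)·15 + (5/18)·19
     = 61/6 ≈ 10.167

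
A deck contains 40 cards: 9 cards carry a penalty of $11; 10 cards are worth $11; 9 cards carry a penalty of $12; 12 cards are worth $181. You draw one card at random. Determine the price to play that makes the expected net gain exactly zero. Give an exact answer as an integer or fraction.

E[payout] = (9/40)·(-11) + (10/40)·11 + (9/40)·(-12) + (12/40)·181 = 415/8
Fair fee = E[payout] = 415/8

415/8 dollars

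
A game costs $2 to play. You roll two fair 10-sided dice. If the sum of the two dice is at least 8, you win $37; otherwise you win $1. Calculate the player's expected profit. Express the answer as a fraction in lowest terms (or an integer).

E[payout] = (21/100)·1 + (79/100)·37 = 736/25
Expected profit = 736/25 − 2 = 686/25

686/25 dollars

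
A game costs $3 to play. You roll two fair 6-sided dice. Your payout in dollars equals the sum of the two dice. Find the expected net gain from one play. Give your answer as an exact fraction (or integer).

Distribution of the sum of the two dice: 2 w.p. 1/36, 3 w.p. 1/18, 4 w.p. 1/12, 5 w.p. 1/9, 6 w.p. 5/36, 7 w.p. 1/6, …
E[payout] = (1/36)·2 + (1/18)·3 + (1/12)·4 + (1/9)·5 + (5/36)·6 + (1/6)·7 + (5/36)·8 + (1/9)·9 + (1/12)·10 + (1/18)·11 + (1/36)·12 = 7
Expected profit = 7 − 3 = 4

$4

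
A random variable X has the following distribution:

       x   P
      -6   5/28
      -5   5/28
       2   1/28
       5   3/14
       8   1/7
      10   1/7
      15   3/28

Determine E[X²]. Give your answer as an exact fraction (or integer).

E[X²] = (5/28)·36 + (5/28)·25 + (1/28)·4 + (3/14)·25 + (1/7)·64 + (1/7)·100 + (3/28)·225
     = 895/14

895/14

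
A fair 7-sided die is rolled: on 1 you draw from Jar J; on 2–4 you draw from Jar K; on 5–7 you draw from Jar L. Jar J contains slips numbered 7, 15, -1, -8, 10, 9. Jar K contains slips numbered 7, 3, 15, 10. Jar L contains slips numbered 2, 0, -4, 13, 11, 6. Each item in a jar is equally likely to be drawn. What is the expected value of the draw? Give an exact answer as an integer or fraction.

547/84

E[X | Jar J] = (7 + 15 − 1 − 8 + 10 + 9)/6 = 16/3
E[X | Jar K] = (7 + 3 + 15 + 10)/4 = 35/4
E[X | Jar L] = (2 + 0 − 4 + 13 + 11 + 6)/6 = 14/3
E[X] = (1/7)·16/3 + (3/7)·35/4 + (3/7)·14/3 = 547/84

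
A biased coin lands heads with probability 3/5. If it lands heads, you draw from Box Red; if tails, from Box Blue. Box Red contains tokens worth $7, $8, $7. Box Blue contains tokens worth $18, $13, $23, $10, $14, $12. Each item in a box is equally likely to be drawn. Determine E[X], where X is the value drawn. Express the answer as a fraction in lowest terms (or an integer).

E[X | Box Red] = (7 + 8 + 7)/3 = 22/3
E[X | Box Blue] = (18 + 13 + 23 + 10 + 14 + 12)/6 = 15
E[X] = (3/5)·22/3 + (2/5)·15 = 52/5

52/5 dollars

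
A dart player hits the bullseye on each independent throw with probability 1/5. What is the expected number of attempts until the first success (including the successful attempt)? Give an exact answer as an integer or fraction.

For a geometric distribution, E[trials] = 1/p = 1/(1/5) = 5.

5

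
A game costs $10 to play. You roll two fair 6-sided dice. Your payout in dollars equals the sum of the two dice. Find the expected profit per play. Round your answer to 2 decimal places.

Distribution of the sum of the two dice: 2 w.p. 1/36, 3 w.p. 1/18, 4 w.p. 1/12, 5 w.p. 1/9, 6 w.p. 5/36, 7 w.p. 1/6, …
E[payout] = (1/36)·2 + (1/18)·3 + (1/12)·4 + (1/9)·5 + (5/36)·6 + (1/6)·7 + (5/36)·8 + (1/9)·9 + (1/12)·10 + (1/18)·11 + (1/36)·12 = 7
Expected profit = 7 − 10 = -3 ≈ -$3.00

-$3.00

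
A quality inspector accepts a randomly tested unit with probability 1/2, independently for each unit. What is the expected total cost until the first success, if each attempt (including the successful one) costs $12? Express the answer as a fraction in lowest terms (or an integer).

E[#attempts] = 1/p = 2; E[cost] = 12·2 = 24.

$24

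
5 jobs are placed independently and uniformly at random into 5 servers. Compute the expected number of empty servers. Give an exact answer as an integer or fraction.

1024/625

Let Xⱼ=1 if server j is empty. P(Xⱼ=1) = ((5-1)/5)^5 = 1024/3125.
By linearity, E[#empty] = 5·1024/3125 = 1024/625.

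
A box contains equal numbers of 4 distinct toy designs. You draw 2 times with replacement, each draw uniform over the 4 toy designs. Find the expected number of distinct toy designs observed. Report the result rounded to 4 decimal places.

1.7500

Let Xⱼ=1 if type j appears at least once. P(Xⱼ=1) = 1 − ((4−1)/4)^2 = 7/16.
E[#distinct] = 4·7/16 = 7/4.
≈ 1.7500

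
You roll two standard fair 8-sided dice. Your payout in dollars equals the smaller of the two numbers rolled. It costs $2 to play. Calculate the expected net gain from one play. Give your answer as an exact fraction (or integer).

19/16 dollars

Distribution of the smaller of the two numbers rolled: 1 w.p. 15/64, 2 w.p. 13/64, 3 w.p. 11/64, 4 w.p. 9/64, 5 w.p. 7/64, 6 w.p. 5/64, …
E[payout] = (15/64)·1 + (13/64)·2 + (11/64)·3 + (9/64)·4 + (7/64)·5 + (5/64)·6 + (3/64)·7 + (1/64)·8 = 51/16
Expected profit = 51/16 − 2 = 19/16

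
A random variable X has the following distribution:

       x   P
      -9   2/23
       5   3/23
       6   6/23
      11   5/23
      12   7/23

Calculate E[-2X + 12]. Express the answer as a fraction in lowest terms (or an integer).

-68/23

E[-2x+12] = (2/23)·30 + (3/23)·2 + (6/23)·0 + (5/23)·(-10) + (7/23)·(-12)
     = -68/23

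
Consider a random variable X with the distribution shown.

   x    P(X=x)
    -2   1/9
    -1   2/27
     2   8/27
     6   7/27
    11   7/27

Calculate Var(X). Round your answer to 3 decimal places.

E[X] = (1/9)·(-2) + (2/27)·(-1) + (8/27)·2 + (7/27)·6 + (7/27)·11 = 127/27
E[X²] = (1/9)·4 + (2/27)·1 + (8/27)·4 + (7/27)·36 + (7/27)·121 = 1145/27
Var(X) = 1145/27 − (127/27)² = 14786/729 ≈ 20.283

20.283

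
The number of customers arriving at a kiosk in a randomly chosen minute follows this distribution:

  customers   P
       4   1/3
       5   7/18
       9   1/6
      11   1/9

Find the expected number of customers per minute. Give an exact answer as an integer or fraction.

6

E[X] = (1/3)·4 + (7/18)·5 + (1/6)·9 + (1/9)·11
     = 6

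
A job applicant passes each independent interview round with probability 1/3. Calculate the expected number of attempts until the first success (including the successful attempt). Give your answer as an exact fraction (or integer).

3

For a geometric distribution, E[trials] = 1/p = 1/(1/3) = 3.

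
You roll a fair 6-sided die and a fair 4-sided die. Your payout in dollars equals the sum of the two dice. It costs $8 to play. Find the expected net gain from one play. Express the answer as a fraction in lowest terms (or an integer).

Distribution of the sum of the two dice: 2 w.p. 1/24, 3 w.p. 1/12, 4 w.p. 1/8, 5 w.p. 1/6, 6 w.p. 1/6, 7 w.p. 1/6, …
E[payout] = (1/24)·2 + (1/12)·3 + (1/8)·4 + (1/6)·5 + (1/6)·6 + (1/6)·7 + (1/8)·8 + (1/12)·9 + (1/24)·10 = 6
Expected profit = 6 − 8 = -2

-$2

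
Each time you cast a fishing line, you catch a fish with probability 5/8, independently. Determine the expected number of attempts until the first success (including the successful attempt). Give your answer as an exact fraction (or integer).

8/5

For a geometric distribution, E[trials] = 1/p = 1/(5/8) = 8/5.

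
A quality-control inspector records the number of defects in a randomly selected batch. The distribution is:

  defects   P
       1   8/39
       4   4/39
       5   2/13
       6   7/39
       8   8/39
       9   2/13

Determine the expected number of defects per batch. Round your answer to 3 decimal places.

E[X] = (8/39)·1 + (4/39)·4 + (2/13)·5 + (7/39)·6 + (8/39)·8 + (2/13)·9
     = 214/39 ≈ 5.487

5.487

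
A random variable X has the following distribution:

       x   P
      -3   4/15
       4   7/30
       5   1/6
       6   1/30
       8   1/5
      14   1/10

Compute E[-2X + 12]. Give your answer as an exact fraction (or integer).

E[-2x+12] = (4/15)·18 + (7/30)·4 + (1/6)·2 + (1/30)·0 + (1/5)·(-4) + (1/10)·(-16)
     = 11/3

11/3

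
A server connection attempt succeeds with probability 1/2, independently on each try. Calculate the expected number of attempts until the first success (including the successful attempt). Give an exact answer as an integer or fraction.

2

For a geometric distribution, E[trials] = 1/p = 1/(1/2) = 2.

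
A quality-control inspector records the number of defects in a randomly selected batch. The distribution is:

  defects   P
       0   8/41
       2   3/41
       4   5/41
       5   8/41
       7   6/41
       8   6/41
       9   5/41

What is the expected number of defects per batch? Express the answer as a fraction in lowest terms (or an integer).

E[X] = (8/41)·0 + (3/41)·2 + (5/41)·4 + (8/41)·5 + (6/41)·7 + (6/41)·8 + (5/41)·9
     = 201/41

201/41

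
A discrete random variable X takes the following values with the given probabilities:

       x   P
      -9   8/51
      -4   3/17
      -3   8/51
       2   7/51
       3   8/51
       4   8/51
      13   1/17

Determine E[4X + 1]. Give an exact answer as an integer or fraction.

-41/51

E[4x+1] = (8/51)·(-35) + (3/17)·(-15) + (8/51)·(-11) + (7/51)·9 + (8/51)·13 + (8/51)·17 + (1/17)·53
     = -41/51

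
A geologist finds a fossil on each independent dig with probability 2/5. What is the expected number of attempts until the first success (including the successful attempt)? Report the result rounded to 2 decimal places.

2.50

For a geometric distribution, E[trials] = 1/p = 1/(2/5) = 5/2.
≈ 2.50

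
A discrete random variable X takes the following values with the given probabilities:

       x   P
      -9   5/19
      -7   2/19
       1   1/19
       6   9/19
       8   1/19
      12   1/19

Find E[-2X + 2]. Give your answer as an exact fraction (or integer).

6/19

E[-2x+2] = (5/19)·20 + (2/19)·16 + (1/19)·0 + (9/19)·(-10) + (1/19)·(-14) + (1/19)·(-22)
     = 6/19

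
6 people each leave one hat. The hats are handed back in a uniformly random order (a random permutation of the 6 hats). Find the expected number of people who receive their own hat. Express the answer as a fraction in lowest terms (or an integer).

Let Xᵢ = 1 if person i gets their own hat. For each i, P(Xᵢ=1) = 1/6.
By linearity of expectation, E[X₁+…+X_6] = 6·(1/6) = 1.

1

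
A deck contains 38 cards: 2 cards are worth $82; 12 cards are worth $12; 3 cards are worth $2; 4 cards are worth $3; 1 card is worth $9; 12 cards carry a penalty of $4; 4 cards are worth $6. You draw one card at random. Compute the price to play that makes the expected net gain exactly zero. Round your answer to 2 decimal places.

$8.18

E[payout] = (2/38)·82 + (12/38)·12 + (3/38)·2 + (4/38)·3 + (1/38)·9 + (12/38)·(-4) + (4/38)·6 = 311/38
Fair fee = E[payout] = 311/38 ≈ $8.18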